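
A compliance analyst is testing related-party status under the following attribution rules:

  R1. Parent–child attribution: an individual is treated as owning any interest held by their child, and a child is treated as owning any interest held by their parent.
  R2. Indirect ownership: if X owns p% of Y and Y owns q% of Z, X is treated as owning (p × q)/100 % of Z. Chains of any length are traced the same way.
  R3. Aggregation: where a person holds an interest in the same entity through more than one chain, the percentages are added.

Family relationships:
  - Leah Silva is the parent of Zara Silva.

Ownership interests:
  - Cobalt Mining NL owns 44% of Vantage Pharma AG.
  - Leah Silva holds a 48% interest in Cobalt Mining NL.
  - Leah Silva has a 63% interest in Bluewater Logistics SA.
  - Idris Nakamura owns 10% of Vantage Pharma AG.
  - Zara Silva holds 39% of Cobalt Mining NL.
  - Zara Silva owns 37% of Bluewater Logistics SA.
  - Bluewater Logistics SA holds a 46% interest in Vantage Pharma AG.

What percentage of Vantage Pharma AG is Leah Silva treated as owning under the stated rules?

By parent–child attribution (R1), Leah Silva is treated as also owning Zara Silva's interest in Bluewater Logistics SA, giving 63% + 37% = 100%.
By parent–child attribution (R1), Leah Silva is treated as also owning Zara Silva's interest in Cobalt Mining NL, giving 48% + 39% = 87%.
Chain via Bluewater Logistics SA (R2): 100% × 46% = 46% of Vantage Pharma AG.
Chain via Cobalt Mining NL (R2): 87% × 44% = 38.28% of Vantage Pharma AG.
Aggregating (R3): 46% + 38.28% = 84.28%.

84.28%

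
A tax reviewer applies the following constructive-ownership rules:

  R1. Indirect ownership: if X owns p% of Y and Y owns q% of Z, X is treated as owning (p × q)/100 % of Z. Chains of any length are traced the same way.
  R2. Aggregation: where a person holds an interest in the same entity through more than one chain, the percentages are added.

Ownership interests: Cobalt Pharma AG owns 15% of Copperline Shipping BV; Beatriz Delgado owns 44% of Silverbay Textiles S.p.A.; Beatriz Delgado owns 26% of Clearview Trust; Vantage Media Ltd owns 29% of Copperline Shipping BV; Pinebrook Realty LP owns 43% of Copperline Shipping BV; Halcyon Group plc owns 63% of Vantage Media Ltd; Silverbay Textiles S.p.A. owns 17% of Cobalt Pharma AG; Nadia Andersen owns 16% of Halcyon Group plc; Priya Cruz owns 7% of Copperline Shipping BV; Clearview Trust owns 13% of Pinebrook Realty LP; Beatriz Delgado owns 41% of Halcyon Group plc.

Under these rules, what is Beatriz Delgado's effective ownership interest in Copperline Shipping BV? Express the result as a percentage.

10.0661%

Chain via Halcyon Group plc → Vantage Media Ltd (R1): 41% × 63% × 29% = 7.4907% of Copperline Shipping BV.
Chain via Clearview Trust → Pinebrook Realty LP (R1): 26% × 13% × 43% = 1.4534% of Copperline Shipping BV.
Chain via Silverbay Textiles S.p.A. → Cobalt Pharma AG (R1): 44% × 17% × 15% = 1.122% of Copperline Shipping BV.
Aggregating (R2): 7.4907% + 1.4534% + 1.122% = 10.0661%.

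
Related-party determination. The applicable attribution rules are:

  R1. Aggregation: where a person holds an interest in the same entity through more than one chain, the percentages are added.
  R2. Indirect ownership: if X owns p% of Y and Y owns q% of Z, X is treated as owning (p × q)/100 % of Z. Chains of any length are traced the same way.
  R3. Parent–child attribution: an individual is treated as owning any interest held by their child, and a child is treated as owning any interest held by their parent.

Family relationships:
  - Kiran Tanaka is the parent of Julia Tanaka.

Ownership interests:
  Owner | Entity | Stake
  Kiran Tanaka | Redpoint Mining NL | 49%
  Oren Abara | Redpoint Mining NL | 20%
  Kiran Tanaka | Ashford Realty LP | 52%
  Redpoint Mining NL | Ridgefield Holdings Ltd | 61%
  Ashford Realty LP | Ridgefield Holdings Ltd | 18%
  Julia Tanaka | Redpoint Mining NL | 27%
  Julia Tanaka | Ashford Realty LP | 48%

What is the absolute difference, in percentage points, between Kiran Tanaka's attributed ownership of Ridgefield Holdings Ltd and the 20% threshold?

44.36

By parent–child attribution (R3), Kiran Tanaka is treated as also owning Julia Tanaka's interest in Ashford Realty LP, giving 52% + 48% = 100%.
By parent–child attribution (R3), Kiran Tanaka is treated as also owning Julia Tanaka's interest in Redpoint Mining NL, giving 49% + 27% = 76%.
Chain via Ashford Realty LP (R2): 100% × 18% = 18% of Ridgefield Holdings Ltd.
Chain via Redpoint Mining NL (R2): 76% × 61% = 46.36% of Ridgefield Holdings Ltd.
Aggregating (R1): 18% + 46.36% = 64.36%.
64.36% exceeds the 20% threshold by 44.36 percentage points.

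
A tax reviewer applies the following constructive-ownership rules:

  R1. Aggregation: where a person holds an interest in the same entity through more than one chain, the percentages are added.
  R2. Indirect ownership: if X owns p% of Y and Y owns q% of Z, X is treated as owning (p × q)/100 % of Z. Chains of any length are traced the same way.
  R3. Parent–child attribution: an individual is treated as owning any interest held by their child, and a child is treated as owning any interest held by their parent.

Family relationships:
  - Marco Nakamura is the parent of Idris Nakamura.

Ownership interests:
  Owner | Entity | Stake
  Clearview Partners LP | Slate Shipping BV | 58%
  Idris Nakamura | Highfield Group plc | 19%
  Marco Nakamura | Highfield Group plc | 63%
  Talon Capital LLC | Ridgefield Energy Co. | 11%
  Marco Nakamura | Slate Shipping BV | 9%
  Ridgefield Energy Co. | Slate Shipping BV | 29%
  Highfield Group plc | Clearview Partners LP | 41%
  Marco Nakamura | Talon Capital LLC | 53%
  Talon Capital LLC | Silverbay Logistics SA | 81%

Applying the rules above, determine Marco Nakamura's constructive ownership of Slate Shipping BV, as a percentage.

By parent–child attribution (R3), Marco Nakamura is treated as also owning Idris Nakamura's interest in Highfield Group plc, giving 63% + 19% = 82%.
Chain via Highfield Group plc → Clearview Partners LP (R2): 82% × 41% × 58% = 19.4996% of Slate Shipping BV.
Chain via Talon Capital LLC → Ridgefield Energy Co. (R2): 53% × 11% × 29% = 1.6907% of Slate Shipping BV.
Direct interest in Slate Shipping BV: 9%.
Aggregating (R1): 19.4996% + 1.6907% + 9% = 30.1903%.

30.1903%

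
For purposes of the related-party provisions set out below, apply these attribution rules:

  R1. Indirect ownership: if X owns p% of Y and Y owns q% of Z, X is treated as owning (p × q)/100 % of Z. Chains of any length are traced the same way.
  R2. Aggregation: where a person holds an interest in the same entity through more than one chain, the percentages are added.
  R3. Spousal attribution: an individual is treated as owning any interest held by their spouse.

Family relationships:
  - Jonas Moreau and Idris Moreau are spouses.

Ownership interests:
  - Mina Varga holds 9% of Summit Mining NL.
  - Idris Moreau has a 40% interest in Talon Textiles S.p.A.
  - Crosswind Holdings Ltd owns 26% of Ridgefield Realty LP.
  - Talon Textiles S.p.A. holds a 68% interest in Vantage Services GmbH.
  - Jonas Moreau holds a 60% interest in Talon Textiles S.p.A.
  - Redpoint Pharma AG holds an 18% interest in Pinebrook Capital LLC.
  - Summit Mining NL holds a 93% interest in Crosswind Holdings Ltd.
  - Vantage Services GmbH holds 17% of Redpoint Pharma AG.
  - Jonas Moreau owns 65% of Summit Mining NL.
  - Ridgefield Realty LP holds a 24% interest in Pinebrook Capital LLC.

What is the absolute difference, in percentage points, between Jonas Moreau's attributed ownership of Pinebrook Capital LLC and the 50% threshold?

By spousal attribution (R3), Jonas Moreau is treated as also owning Idris Moreau's interest in Talon Textiles S.p.A, giving 60% + 40% = 100%.
Chain via Talon Textiles S.p.A. → Vantage Services GmbH → Redpoint Pharma AG (R1): 100% × 68% × 17% × 18% = 2.0808% of Pinebrook Capital LLC.
Chain via Summit Mining NL → Crosswind Holdings Ltd → Ridgefield Realty LP (R1): 65% × 93% × 26% × 24% = 3.77208% of Pinebrook Capital LLC.
Aggregating (R2): 2.0808% + 3.77208% = 5.85288%.
5.85288% falls short of the 50% threshold by 44.14712 percentage points.

44.14712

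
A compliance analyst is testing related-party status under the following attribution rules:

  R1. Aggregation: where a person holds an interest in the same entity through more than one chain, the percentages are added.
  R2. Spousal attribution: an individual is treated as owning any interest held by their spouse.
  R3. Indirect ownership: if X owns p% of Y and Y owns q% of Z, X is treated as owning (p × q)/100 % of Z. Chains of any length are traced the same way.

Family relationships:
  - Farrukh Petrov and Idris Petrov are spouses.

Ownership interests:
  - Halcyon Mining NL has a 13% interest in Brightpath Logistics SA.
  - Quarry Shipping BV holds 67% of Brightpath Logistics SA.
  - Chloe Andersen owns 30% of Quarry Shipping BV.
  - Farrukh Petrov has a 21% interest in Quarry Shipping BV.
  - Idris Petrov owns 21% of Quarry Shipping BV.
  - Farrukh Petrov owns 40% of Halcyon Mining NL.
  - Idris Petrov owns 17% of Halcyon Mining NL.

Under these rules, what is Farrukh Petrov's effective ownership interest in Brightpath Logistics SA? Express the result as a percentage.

35.55%

By spousal attribution (R2), Farrukh Petrov is treated as also owning Idris Petrov's interest in Halcyon Mining NL, giving 40% + 17% = 57%.
By spousal attribution (R2), Farrukh Petrov is treated as also owning Idris Petrov's interest in Quarry Shipping BV, giving 21% + 21% = 42%.
Chain via Halcyon Mining NL (R3): 57% × 13% = 7.41% of Brightpath Logistics SA.
Chain via Quarry Shipping BV (R3): 42% × 67% = 28.14% of Brightpath Logistics SA.
Aggregating (R1): 7.41% + 28.14% = 35.55%.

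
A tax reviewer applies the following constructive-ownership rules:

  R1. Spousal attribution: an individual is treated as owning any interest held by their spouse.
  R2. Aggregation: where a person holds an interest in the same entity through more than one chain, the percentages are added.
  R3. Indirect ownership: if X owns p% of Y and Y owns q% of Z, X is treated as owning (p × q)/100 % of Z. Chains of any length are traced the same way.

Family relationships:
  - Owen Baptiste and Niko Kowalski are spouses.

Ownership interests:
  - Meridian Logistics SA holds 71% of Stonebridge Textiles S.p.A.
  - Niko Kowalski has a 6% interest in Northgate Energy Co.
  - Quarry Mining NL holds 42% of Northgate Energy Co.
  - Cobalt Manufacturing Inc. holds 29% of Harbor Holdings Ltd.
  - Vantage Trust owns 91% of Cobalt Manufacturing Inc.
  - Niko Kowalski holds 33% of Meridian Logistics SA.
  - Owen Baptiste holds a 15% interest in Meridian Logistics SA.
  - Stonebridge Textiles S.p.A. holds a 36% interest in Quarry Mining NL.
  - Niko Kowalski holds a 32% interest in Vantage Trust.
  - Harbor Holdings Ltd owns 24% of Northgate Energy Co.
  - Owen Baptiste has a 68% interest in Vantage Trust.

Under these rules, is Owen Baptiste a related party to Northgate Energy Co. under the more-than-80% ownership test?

No

By spousal attribution (R1), Owen Baptiste is treated as also owning Niko Kowalski's interest in Vantage Trust, giving 68% + 32% = 100%.
By spousal attribution (R1), Owen Baptiste is treated as also owning Niko Kowalski's interest in Meridian Logistics SA, giving 15% + 33% = 48%.
By spousal attribution (R1), Owen Baptiste is treated as owning Niko Kowalski's 6% interest in Northgate Energy Co.
Chain via Vantage Trust → Cobalt Manufacturing Inc. → Harbor Holdings Ltd (R3): 100% × 91% × 29% × 24% = 6.3336% of Northgate Energy Co.
Chain via Meridian Logistics SA → Stonebridge Textiles S.p.A. → Quarry Mining NL (R3): 48% × 71% × 36% × 42% = 5.152896% of Northgate Energy Co.
Direct interest in Northgate Energy Co: 6%.
Aggregating (R2): 6.3336% + 5.152896% + 6% = 17.486496%.
17.486496% does not exceed the 80% threshold, so Owen is not a related party to Northgate Energy Co.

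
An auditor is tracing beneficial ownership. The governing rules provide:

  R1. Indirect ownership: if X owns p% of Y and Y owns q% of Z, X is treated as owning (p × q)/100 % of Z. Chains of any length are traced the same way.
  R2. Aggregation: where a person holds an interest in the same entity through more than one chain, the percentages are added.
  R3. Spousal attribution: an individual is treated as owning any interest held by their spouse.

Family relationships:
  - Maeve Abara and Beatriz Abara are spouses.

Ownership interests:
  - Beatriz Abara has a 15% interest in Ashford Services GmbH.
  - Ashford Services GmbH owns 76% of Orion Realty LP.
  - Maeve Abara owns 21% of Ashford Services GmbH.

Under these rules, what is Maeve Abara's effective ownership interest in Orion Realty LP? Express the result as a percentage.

27.36%

By spousal attribution (R3), Maeve Abara is treated as also owning Beatriz Abara's interest in Ashford Services GmbH, giving 21% + 15% = 36%.
Chain via Ashford Services GmbH (R1): 36% × 76% = 27.36% of Orion Realty LP.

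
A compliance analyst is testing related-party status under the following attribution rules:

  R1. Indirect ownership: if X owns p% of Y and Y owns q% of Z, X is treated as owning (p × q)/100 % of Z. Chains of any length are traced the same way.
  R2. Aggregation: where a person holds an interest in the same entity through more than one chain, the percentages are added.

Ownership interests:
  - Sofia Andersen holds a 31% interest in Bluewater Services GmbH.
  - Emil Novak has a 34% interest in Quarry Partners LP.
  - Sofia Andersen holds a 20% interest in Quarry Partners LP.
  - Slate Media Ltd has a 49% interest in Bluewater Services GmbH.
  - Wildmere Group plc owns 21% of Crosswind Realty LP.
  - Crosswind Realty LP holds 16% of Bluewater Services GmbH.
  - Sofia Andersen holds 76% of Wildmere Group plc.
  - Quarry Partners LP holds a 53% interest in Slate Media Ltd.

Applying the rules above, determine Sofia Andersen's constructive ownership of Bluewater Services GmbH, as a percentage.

Chain via Wildmere Group plc → Crosswind Realty LP (R1): 76% × 21% × 16% = 2.5536% of Bluewater Services GmbH.
Chain via Quarry Partners LP → Slate Media Ltd (R1): 20% × 53% × 49% = 5.194% of Bluewater Services GmbH.
Direct interest in Bluewater Services GmbH: 31%.
Aggregating (R2): 2.5536% + 5.194% + 31% = 38.7476%.

38.7476%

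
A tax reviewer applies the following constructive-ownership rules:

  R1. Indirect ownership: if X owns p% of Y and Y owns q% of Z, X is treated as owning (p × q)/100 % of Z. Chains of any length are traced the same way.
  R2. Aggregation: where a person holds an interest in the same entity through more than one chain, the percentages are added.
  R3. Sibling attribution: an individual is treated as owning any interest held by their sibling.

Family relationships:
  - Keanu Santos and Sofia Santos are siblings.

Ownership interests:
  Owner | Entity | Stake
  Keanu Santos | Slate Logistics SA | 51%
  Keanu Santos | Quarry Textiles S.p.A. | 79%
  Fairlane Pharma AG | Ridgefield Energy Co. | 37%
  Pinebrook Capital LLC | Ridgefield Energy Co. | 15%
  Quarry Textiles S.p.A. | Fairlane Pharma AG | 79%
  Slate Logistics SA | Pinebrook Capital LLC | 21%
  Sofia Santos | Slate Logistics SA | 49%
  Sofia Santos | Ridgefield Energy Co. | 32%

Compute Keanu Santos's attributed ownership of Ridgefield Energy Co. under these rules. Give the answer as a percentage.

By sibling attribution (R3), Keanu Santos is treated as also owning Sofia Santos's interest in Slate Logistics SA, giving 51% + 49% = 100%.
By sibling attribution (R3), Keanu Santos is treated as owning Sofia Santos's 32% interest in Ridgefield Energy Co.
Chain via Quarry Textiles S.p.A. → Fairlane Pharma AG (R1): 79% × 79% × 37% = 23.0917% of Ridgefield Energy Co.
Chain via Slate Logistics SA → Pinebrook Capital LLC (R1): 100% × 21% × 15% = 3.15% of Ridgefield Energy Co.
Direct interest in Ridgefield Energy Co: 32%.
Aggregating (R2): 23.0917% + 3.15% + 32% = 58.2417%.

58.2417%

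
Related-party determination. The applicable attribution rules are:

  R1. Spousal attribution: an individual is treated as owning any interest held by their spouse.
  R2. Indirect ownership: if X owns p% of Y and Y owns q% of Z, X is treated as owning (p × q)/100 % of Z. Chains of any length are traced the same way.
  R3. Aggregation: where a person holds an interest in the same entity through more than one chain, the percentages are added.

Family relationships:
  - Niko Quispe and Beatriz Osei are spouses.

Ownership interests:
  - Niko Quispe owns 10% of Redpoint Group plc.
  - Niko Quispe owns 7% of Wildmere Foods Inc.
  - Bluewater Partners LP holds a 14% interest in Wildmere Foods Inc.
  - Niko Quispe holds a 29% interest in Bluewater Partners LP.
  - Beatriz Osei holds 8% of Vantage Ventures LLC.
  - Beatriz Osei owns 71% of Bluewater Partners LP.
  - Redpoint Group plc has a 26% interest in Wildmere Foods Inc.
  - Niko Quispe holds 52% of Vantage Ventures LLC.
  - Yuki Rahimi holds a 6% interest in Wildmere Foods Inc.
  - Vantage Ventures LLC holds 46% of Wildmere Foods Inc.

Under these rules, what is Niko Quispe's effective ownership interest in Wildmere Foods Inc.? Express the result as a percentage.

51.2%

By spousal attribution (R1), Niko Quispe is treated as also owning Beatriz Osei's interest in Vantage Ventures LLC, giving 52% + 8% = 60%.
By spousal attribution (R1), Niko Quispe is treated as also owning Beatriz Osei's interest in Bluewater Partners LP, giving 29% + 71% = 100%.
Chain via Redpoint Group plc (R2): 10% × 26% = 2.6% of Wildmere Foods Inc.
Chain via Vantage Ventures LLC (R2): 60% × 46% = 27.6% of Wildmere Foods Inc.
Chain via Bluewater Partners LP (R2): 100% × 14% = 14% of Wildmere Foods Inc.
Direct interest in Wildmere Foods Inc: 7%.
Aggregating (R3): 2.6% + 27.6% + 14% + 7% = 51.2%.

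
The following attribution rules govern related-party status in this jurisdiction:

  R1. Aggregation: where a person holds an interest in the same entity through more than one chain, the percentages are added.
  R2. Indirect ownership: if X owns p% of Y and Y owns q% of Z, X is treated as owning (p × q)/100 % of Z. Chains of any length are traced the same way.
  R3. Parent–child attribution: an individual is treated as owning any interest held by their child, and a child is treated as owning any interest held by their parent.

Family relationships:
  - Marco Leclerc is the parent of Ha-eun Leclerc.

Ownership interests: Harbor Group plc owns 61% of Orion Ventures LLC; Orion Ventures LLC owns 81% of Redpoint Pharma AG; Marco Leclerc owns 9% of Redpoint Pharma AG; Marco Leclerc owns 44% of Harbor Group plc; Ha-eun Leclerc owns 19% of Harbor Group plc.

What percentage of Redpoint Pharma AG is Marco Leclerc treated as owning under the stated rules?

40.1283%

By parent–child attribution (R3), Marco Leclerc is treated as also owning Ha-eun Leclerc's interest in Harbor Group plc, giving 44% + 19% = 63%.
Chain via Harbor Group plc → Orion Ventures LLC (R2): 63% × 61% × 81% = 31.1283% of Redpoint Pharma AG.
Direct interest in Redpoint Pharma AG: 9%.
Aggregating (R1): 31.1283% + 9% = 40.1283%.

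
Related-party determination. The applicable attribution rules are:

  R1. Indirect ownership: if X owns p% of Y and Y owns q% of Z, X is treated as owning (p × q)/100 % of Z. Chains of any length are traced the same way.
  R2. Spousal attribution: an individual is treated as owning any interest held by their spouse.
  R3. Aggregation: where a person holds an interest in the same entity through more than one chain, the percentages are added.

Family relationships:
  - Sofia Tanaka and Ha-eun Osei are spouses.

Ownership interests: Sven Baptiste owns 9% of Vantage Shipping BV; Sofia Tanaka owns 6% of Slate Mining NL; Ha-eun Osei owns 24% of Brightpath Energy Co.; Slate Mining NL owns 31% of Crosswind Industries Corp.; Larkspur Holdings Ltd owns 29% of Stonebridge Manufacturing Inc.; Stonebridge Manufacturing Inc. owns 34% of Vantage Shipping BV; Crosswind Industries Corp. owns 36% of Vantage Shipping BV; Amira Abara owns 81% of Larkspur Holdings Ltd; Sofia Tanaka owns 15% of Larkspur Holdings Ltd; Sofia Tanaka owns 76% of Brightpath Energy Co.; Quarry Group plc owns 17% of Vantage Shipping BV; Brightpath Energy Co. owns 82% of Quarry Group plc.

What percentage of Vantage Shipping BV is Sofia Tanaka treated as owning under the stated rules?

By spousal attribution (R2), Sofia Tanaka is treated as also owning Ha-eun Osei's interest in Brightpath Energy Co, giving 76% + 24% = 100%.
Chain via Brightpath Energy Co. → Quarry Group plc (R1): 100% × 82% × 17% = 13.94% of Vantage Shipping BV.
Chain via Slate Mining NL → Crosswind Industries Corp. (R1): 6% × 31% × 36% = 0.6696% of Vantage Shipping BV.
Chain via Larkspur Holdings Ltd → Stonebridge Manufacturing Inc. (R1): 15% × 29% × 34% = 1.479% of Vantage Shipping BV.
Aggregating (R3): 13.94% + 0.6696% + 1.479% = 16.0886%.

16.0886%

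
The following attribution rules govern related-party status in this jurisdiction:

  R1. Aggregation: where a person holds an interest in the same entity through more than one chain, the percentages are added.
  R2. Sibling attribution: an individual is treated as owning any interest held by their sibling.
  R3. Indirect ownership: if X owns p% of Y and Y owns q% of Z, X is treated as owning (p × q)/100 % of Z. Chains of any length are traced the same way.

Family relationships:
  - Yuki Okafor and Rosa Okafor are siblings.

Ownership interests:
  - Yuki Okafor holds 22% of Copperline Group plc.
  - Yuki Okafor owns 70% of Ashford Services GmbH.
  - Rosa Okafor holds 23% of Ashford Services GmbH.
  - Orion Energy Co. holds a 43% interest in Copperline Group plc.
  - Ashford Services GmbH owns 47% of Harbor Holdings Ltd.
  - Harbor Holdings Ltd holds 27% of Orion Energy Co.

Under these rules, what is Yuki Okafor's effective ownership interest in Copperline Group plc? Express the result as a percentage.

By sibling attribution (R2), Yuki Okafor is treated as also owning Rosa Okafor's interest in Ashford Services GmbH, giving 70% + 23% = 93%.
Chain via Ashford Services GmbH → Harbor Holdings Ltd → Orion Energy Co. (R3): 93% × 47% × 27% × 43% = 5.074731% of Copperline Group plc.
Direct interest in Copperline Group plc: 22%.
Aggregating (R1): 5.074731% + 22% = 27.074731%.

27.074731%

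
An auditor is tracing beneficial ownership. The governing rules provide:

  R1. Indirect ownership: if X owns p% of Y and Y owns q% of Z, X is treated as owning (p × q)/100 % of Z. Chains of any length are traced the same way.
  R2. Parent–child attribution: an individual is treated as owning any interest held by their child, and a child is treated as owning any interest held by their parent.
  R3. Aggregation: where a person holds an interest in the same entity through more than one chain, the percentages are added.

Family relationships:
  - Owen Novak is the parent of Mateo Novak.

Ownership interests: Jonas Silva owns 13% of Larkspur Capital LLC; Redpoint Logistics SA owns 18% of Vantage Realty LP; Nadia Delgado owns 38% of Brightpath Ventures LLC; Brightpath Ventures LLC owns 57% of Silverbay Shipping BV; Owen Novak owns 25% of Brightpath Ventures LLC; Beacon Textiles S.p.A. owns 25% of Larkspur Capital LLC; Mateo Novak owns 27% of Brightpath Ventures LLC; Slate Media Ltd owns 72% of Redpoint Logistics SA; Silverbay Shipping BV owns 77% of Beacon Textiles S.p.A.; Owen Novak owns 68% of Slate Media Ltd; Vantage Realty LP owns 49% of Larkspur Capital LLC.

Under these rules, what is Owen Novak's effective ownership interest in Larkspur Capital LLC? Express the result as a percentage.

By parent–child attribution (R2), Owen Novak is treated as also owning Mateo Novak's interest in Brightpath Ventures LLC, giving 25% + 27% = 52%.
Chain via Slate Media Ltd → Redpoint Logistics SA → Vantage Realty LP (R1): 68% × 72% × 18% × 49% = 4.318272% of Larkspur Capital LLC.
Chain via Brightpath Ventures LLC → Silverbay Shipping BV → Beacon Textiles S.p.A. (R1): 52% × 57% × 77% × 25% = 5.7057% of Larkspur Capital LLC.
Aggregating (R3): 4.318272% + 5.7057% = 10.023972%.

10.023972%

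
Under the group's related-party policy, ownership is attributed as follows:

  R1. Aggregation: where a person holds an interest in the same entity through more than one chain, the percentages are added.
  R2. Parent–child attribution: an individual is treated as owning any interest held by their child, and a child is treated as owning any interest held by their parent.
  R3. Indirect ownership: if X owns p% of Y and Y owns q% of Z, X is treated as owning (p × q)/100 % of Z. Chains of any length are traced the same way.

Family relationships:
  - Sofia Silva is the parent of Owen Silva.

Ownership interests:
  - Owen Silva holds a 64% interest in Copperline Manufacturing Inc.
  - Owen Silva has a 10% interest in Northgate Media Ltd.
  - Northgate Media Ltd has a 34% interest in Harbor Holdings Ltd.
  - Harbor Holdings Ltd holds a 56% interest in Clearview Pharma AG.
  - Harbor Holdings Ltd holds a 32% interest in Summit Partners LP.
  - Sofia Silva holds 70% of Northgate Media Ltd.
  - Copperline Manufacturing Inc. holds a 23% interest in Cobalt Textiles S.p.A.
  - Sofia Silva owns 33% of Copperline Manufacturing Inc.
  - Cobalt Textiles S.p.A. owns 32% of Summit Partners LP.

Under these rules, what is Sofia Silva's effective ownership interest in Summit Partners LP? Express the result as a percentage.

15.8432%

By parent–child attribution (R2), Sofia Silva is treated as also owning Owen Silva's interest in Copperline Manufacturing Inc, giving 33% + 64% = 97%.
By parent–child attribution (R2), Sofia Silva is treated as also owning Owen Silva's interest in Northgate Media Ltd, giving 70% + 10% = 80%.
Chain via Copperline Manufacturing Inc. → Cobalt Textiles S.p.A. (R3): 97% × 23% × 32% = 7.1392% of Summit Partners LP.
Chain via Northgate Media Ltd → Harbor Holdings Ltd (R3): 80% × 34% × 32% = 8.704% of Summit Partners LP.
Aggregating (R1): 7.1392% + 8.704% = 15.8432%.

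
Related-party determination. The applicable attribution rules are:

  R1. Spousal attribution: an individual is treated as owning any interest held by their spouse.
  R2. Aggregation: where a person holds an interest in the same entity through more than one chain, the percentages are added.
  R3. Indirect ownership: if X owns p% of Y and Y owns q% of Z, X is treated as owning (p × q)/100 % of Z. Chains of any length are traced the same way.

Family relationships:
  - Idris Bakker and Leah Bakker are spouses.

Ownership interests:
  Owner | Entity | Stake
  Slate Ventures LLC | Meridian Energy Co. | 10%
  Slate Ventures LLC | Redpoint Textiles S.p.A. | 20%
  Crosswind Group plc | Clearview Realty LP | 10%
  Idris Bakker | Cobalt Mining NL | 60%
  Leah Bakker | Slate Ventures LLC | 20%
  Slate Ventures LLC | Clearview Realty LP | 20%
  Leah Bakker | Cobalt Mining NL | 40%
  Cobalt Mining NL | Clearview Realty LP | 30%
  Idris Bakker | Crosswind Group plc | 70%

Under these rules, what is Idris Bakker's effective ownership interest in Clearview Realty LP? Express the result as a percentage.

By spousal attribution (R1), Idris Bakker is treated as also owning Leah Bakker's interest in Cobalt Mining NL, giving 60% + 40% = 100%.
By spousal attribution (R1), Idris Bakker is treated as owning Leah Bakker's 20% interest in Slate Ventures LLC.
Chain via Crosswind Group plc (R3): 70% × 10% = 7% of Clearview Realty LP.
Chain via Cobalt Mining NL (R3): 100% × 30% = 30% of Clearview Realty LP.
Chain via Slate Ventures LLC (R3): 20% × 20% = 4% of Clearview Realty LP.
Aggregating (R2): 7% + 30% + 4% = 41%.

41%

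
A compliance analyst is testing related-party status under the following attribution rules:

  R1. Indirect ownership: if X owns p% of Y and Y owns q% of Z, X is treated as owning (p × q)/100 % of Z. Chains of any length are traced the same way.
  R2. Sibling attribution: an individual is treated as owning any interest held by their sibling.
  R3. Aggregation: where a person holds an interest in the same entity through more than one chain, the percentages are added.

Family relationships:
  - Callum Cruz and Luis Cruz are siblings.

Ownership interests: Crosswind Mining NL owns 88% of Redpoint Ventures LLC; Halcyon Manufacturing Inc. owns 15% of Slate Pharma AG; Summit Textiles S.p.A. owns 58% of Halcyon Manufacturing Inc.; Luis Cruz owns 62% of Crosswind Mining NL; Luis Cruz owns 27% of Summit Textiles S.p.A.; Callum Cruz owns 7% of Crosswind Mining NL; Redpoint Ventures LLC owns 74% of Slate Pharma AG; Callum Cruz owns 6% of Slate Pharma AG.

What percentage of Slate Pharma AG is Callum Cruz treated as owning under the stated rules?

By sibling attribution (R2), Callum Cruz is treated as also owning Luis Cruz's interest in Crosswind Mining NL, giving 7% + 62% = 69%.
By sibling attribution (R2), Callum Cruz is treated as owning Luis Cruz's 27% interest in Summit Textiles S.p.A.
Chain via Crosswind Mining NL → Redpoint Ventures LLC (R1): 69% × 88% × 74% = 44.9328% of Slate Pharma AG.
Direct interest in Slate Pharma AG: 6%.
Chain via Summit Textiles S.p.A. → Halcyon Manufacturing Inc. (R1): 27% × 58% × 15% = 2.349% of Slate Pharma AG.
Aggregating (R3): 44.9328% + 6% + 2.349% = 53.2818%.

53.2818%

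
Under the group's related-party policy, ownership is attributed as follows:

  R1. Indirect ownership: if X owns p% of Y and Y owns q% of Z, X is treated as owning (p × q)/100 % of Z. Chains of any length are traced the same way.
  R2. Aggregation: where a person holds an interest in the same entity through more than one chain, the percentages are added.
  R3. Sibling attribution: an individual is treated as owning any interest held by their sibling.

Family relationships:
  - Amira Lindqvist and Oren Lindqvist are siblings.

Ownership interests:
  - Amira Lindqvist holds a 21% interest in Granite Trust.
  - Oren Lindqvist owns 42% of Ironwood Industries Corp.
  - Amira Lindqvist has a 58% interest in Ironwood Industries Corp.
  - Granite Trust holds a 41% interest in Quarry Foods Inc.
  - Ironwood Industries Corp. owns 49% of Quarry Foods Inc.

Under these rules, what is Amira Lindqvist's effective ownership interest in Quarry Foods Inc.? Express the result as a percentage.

By sibling attribution (R3), Amira Lindqvist is treated as also owning Oren Lindqvist's interest in Ironwood Industries Corp, giving 58% + 42% = 100%.
Chain via Ironwood Industries Corp. (R1): 100% × 49% = 49% of Quarry Foods Inc.
Chain via Granite Trust (R1): 21% × 41% = 8.61% of Quarry Foods Inc.
Aggregating (R2): 49% + 8.61% = 57.61%.

57.61%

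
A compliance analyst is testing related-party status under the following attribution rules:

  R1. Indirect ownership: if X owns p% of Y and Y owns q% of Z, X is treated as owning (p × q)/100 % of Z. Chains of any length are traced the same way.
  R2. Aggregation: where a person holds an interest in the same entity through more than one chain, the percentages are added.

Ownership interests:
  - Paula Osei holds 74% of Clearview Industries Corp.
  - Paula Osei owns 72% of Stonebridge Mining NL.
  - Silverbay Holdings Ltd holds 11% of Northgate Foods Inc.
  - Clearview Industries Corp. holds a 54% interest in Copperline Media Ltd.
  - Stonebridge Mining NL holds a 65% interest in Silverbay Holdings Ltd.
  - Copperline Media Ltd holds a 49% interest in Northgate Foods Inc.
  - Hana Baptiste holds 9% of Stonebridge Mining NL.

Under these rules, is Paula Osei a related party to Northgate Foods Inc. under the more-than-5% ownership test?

Chain via Clearview Industries Corp. → Copperline Media Ltd (R1): 74% × 54% × 49% = 19.5804% of Northgate Foods Inc.
Chain via Stonebridge Mining NL → Silverbay Holdings Ltd (R1): 72% × 65% × 11% = 5.148% of Northgate Foods Inc.
Aggregating (R2): 19.5804% + 5.148% = 24.7284%.
24.7284% exceeds the 5% threshold, so Paula is a related party to Northgate Foods Inc.

Yes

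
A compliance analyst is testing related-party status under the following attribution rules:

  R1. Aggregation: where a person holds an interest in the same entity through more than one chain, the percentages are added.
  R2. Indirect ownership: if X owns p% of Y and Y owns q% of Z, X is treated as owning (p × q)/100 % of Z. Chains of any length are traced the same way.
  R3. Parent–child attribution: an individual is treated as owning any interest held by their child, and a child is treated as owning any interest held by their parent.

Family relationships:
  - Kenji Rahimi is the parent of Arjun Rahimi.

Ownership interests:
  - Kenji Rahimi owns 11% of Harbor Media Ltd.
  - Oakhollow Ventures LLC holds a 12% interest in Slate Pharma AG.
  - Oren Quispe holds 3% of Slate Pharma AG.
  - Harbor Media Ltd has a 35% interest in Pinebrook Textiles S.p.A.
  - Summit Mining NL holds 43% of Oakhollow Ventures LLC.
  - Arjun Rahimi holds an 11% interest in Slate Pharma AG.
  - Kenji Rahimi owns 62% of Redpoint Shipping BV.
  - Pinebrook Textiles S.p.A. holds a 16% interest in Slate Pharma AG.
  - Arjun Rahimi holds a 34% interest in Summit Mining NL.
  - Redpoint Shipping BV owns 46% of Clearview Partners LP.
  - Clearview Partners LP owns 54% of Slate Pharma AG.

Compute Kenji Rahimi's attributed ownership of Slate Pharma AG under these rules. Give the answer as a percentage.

By parent–child attribution (R3), Kenji Rahimi is treated as owning Arjun Rahimi's 34% interest in Summit Mining NL.
By parent–child attribution (R3), Kenji Rahimi is treated as owning Arjun Rahimi's 11% interest in Slate Pharma AG.
Chain via Redpoint Shipping BV → Clearview Partners LP (R2): 62% × 46% × 54% = 15.4008% of Slate Pharma AG.
Chain via Harbor Media Ltd → Pinebrook Textiles S.p.A. (R2): 11% × 35% × 16% = 0.616% of Slate Pharma AG.
Chain via Summit Mining NL → Oakhollow Ventures LLC (R2): 34% × 43% × 12% = 1.7544% of Slate Pharma AG.
Direct interest in Slate Pharma AG: 11%.
Aggregating (R1): 15.4008% + 0.616% + 1.7544% + 11% = 28.7712%.

28.7712%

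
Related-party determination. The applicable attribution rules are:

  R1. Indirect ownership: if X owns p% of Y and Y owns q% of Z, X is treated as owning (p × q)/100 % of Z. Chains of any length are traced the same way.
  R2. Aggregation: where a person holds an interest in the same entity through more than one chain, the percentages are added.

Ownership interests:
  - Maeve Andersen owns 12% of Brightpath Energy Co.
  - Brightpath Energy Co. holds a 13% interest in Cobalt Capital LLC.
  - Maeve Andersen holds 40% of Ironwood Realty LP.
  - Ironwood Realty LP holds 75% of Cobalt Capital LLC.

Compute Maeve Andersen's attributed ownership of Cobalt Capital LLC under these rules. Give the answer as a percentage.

Chain via Ironwood Realty LP (R1): 40% × 75% = 30% of Cobalt Capital LLC.
Chain via Brightpath Energy Co. (R1): 12% × 13% = 1.56% of Cobalt Capital LLC.
Aggregating (R2): 30% + 1.56% = 31.56%.

31.56%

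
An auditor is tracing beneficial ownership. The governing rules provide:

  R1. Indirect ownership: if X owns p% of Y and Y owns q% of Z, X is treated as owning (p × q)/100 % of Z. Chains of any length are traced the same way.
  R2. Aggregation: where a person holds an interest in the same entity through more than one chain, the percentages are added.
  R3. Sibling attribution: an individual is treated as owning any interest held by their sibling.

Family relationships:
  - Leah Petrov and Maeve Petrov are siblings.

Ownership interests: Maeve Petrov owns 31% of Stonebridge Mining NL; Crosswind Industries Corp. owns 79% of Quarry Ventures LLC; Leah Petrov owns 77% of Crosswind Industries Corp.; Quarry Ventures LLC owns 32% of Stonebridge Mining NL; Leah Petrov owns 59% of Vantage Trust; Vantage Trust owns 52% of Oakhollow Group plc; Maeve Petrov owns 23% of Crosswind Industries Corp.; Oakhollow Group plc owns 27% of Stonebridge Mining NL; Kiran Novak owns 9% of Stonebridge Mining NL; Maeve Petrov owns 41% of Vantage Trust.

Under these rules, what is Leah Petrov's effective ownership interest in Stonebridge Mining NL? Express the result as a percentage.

By sibling attribution (R3), Leah Petrov is treated as also owning Maeve Petrov's interest in Crosswind Industries Corp, giving 77% + 23% = 100%.
By sibling attribution (R3), Leah Petrov is treated as also owning Maeve Petrov's interest in Vantage Trust, giving 59% + 41% = 100%.
By sibling attribution (R3), Leah Petrov is treated as owning Maeve Petrov's 31% interest in Stonebridge Mining NL.
Chain via Crosswind Industries Corp. → Quarry Ventures LLC (R1): 100% × 79% × 32% = 25.28% of Stonebridge Mining NL.
Chain via Vantage Trust → Oakhollow Group plc (R1): 100% × 52% × 27% = 14.04% of Stonebridge Mining NL.
Direct interest in Stonebridge Mining NL: 31%.
Aggregating (R2): 25.28% + 14.04% + 31% = 70.32%.

70.32%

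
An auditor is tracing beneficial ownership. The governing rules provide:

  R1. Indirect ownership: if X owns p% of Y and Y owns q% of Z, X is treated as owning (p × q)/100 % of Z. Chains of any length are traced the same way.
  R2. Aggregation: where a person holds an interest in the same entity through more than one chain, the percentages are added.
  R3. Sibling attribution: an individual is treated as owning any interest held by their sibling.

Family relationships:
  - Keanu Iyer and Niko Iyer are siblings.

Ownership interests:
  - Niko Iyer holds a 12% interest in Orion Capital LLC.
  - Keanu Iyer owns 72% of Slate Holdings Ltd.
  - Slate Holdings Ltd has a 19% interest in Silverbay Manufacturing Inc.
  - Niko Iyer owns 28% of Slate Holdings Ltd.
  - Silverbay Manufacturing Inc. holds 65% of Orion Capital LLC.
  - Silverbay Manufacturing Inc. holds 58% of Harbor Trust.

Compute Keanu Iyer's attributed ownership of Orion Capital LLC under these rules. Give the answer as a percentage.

By sibling attribution (R3), Keanu Iyer is treated as also owning Niko Iyer's interest in Slate Holdings Ltd, giving 72% + 28% = 100%.
By sibling attribution (R3), Keanu Iyer is treated as owning Niko Iyer's 12% interest in Orion Capital LLC.
Chain via Slate Holdings Ltd → Silverbay Manufacturing Inc. (R1): 100% × 19% × 65% = 12.35% of Orion Capital LLC.
Direct interest in Orion Capital LLC: 12%.
Aggregating (R2): 12.35% + 12% = 24.35%.

24.35%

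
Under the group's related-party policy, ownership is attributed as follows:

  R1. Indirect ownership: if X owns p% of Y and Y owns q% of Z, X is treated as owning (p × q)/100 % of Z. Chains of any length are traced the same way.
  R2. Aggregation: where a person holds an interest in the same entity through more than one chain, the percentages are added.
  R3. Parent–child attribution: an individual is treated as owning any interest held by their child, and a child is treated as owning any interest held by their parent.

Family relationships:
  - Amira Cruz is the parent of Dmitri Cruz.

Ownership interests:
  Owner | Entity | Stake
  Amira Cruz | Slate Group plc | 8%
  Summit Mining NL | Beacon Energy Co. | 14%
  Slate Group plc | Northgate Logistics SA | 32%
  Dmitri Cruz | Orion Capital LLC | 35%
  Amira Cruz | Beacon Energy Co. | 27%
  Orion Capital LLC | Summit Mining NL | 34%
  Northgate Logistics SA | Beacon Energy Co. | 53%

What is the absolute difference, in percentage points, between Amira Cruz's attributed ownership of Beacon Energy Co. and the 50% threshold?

19.9772

By parent–child attribution (R3), Amira Cruz is treated as owning Dmitri Cruz's 35% interest in Orion Capital LLC.
Chain via Slate Group plc → Northgate Logistics SA (R1): 8% × 32% × 53% = 1.3568% of Beacon Energy Co.
Direct interest in Beacon Energy Co: 27%.
Chain via Orion Capital LLC → Summit Mining NL (R1): 35% × 34% × 14% = 1.666% of Beacon Energy Co.
Aggregating (R2): 1.3568% + 27% + 1.666% = 30.0228%.
30.0228% falls short of the 50% threshold by 19.9772 percentage points.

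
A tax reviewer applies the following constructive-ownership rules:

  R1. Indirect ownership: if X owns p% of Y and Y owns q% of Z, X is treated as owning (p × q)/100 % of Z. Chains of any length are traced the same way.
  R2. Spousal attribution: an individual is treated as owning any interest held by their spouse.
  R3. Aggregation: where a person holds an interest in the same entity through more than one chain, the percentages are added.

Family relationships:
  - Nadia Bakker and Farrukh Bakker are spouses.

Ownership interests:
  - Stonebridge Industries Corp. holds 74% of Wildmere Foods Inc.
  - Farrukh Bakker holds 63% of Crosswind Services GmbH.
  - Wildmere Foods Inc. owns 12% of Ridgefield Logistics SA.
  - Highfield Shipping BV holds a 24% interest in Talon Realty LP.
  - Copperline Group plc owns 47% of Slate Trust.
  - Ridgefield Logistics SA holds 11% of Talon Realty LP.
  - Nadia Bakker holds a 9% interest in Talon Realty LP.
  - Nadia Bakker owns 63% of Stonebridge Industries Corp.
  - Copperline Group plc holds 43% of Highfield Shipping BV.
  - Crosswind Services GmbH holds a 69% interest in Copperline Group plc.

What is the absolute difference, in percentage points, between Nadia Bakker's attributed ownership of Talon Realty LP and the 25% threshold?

By spousal attribution (R2), Nadia Bakker is treated as owning Farrukh Bakker's 63% interest in Crosswind Services GmbH.
Chain via Stonebridge Industries Corp. → Wildmere Foods Inc. → Ridgefield Logistics SA (R1): 63% × 74% × 12% × 11% = 0.615384% of Talon Realty LP.
Direct interest in Talon Realty LP: 9%.
Chain via Crosswind Services GmbH → Copperline Group plc → Highfield Shipping BV (R1): 63% × 69% × 43% × 24% = 4.486104% of Talon Realty LP.
Aggregating (R3): 0.615384% + 9% + 4.486104% = 14.101488%.
14.101488% falls short of the 25% threshold by 10.898512 percentage points.

10.898512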